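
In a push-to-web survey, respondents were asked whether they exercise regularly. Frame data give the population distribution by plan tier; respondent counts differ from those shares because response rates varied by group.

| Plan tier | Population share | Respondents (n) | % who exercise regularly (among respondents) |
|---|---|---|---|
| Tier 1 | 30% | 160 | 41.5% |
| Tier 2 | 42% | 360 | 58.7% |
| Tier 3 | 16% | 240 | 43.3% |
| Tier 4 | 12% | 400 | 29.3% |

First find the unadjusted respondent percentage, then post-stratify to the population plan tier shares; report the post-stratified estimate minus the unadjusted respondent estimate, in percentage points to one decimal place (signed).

Without adjustment, the pooled respondent share is:
  (160/1160)×41.5 + (360/1160)×58.7 + (240/1160)×43.3 + (400/1160)×29.3 = 43.0034%
Reweighting by population plan tier shares:
  0.3×41.5 + 0.42×58.7 + 0.16×43.3 + 0.12×29.3 = 47.548%
Difference = 47.548 − 43.0034 = 4.5446 pp.

+4.5 percentage points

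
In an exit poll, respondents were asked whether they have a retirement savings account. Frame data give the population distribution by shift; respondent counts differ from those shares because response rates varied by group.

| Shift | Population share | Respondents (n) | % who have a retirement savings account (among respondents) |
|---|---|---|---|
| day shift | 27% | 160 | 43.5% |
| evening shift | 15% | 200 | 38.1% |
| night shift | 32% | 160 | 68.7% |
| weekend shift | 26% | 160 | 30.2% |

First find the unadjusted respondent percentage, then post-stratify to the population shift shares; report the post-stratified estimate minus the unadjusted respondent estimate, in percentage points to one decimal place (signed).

+2.6 percentage points

Naive respondent-only estimate (weights = respondent counts):
  (160/680)×43.5 + (200/680)×38.1 + (160/680)×68.7 + (160/680)×30.2 = 44.7118%
Reweighting by population shift shares:
  0.27×43.5 + 0.15×38.1 + 0.32×68.7 + 0.26×30.2 = 47.296%
Difference = 47.296 − 44.7118 = 2.5842 pp.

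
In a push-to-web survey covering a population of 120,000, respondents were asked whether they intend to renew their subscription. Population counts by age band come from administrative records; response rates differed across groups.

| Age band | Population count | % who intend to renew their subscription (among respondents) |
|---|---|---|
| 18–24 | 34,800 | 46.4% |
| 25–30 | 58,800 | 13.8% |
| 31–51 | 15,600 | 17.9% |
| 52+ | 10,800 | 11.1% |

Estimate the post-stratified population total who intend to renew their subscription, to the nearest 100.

28,300

Apply each group's respondent rate to its population count:
  18–24: 34,800 × 46.4% = 16147.2
  25–30: 58,800 × 13.8% = 8114.4
  31–51: 15,600 × 17.9% = 2792.4
  52+: 10,800 × 11.1% = 1198.8
Estimated total = 28252.8 → 28,300.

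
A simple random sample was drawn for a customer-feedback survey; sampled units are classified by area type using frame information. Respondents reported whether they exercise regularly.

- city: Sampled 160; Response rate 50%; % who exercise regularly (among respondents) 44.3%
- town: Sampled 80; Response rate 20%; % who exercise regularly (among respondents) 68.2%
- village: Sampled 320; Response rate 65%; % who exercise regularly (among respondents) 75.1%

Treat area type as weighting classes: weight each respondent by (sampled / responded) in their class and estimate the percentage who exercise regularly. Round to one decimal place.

65.3%

Inverse-response-rate weighting restores each class to its sampled count, so class totals weight by n_sampled:
  city: 160 × 44.3 = 7088
  town: 80 × 68.2 = 5456
  village: 320 × 75.1 = 24,032
Adjusted estimate = 36,576 / 560 = 65.3143 → 65.3%.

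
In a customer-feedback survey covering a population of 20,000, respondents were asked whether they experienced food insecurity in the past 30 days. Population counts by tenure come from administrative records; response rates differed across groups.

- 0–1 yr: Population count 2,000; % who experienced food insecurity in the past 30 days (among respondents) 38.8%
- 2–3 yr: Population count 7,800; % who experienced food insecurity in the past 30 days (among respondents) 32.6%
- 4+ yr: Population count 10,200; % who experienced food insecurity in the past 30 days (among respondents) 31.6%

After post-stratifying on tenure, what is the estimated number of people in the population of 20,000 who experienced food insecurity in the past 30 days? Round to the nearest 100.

Estimated count per cell = population count × respondent percentage:
  0–1 yr: 2,000 × 38.8% = 776
  2–3 yr: 7,800 × 32.6% = 2542.8
  4+ yr: 10,200 × 31.6% = 3223.2
Estimated total = 6542 → 6,500.

6,500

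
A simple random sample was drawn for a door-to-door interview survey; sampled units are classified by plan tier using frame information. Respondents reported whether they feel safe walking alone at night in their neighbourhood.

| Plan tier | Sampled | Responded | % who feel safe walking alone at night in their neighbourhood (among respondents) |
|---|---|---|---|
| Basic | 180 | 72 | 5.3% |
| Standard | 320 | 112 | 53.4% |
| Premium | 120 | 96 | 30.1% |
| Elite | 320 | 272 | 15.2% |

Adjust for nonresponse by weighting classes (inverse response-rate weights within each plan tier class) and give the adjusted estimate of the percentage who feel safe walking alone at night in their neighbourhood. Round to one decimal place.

Response rates by class: Basic 72/180 = 40%, Standard 112/320 = 35%, Premium 96/120 = 80%, Elite 272/320 = 85%.
Weighting each respondent by the inverse class response rate inflates each class back to its sampled size, so the class weight is n_sampled:
  Basic: 180 × 5.3 = 954
  Standard: 320 × 53.4 = 17,088
  Premium: 120 × 30.1 = 3612
  Elite: 320 × 15.2 = 4864
Adjusted estimate = 26,518 / 940 = 28.2106 → 28.2%.

28.2%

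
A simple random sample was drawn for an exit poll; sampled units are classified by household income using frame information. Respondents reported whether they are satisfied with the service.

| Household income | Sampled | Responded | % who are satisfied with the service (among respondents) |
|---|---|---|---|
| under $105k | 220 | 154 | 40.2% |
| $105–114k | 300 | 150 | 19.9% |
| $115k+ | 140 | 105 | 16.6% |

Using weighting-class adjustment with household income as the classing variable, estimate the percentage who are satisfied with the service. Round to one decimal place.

26.0%

Response rates by class: under $105k 154/220 = 70%, $105–114k 150/300 = 50%, $115k+ 105/140 = 75%.
With weight = n_sampled/n_responded per class, the weighted class total is n_sampled:
  under $105k: 220 × 40.2 = 8844
  $105–114k: 300 × 19.9 = 5970
  $115k+: 140 × 16.6 = 2324
Adjusted estimate = 17,138 / 660 = 25.9667 → 26.0%.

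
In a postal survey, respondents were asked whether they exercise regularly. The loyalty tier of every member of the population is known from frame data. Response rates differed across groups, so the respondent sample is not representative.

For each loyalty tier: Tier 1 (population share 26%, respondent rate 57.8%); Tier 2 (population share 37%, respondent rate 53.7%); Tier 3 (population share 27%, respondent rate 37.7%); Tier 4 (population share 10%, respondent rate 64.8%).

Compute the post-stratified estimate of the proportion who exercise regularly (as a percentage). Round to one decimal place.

Weight each group's respondent value by its population share:
  Tier 1: 0.26 × 57.8 = 15.028
  Tier 2: 0.37 × 53.7 = 19.869
  Tier 3: 0.27 × 37.7 = 10.179
  Tier 4: 0.1 × 64.8 = 6.48
Post-stratified estimate = 51.556 → 51.6%.

51.6%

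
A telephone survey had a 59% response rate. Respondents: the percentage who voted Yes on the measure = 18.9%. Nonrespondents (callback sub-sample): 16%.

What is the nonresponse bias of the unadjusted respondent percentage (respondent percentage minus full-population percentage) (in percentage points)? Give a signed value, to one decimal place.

Nonresponse fraction = 1 − 0.59 = 0.41.
Bias = (nonresponse fraction) × (respondent percentage − nonrespondent percentage)
     = 0.41 × (18.9 − 16) = 0.41 × 2.9 = 1.189.

+1.2 percentage points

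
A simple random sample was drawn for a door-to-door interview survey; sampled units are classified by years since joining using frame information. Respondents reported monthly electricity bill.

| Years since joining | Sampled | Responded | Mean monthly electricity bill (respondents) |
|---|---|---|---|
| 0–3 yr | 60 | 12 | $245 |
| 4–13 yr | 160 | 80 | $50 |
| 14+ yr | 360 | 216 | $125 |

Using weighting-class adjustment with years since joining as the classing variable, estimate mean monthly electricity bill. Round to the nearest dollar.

Class response rates: 0–3 yr 12/60 = 20%, 4–13 yr 80/160 = 50%, 14+ yr 216/360 = 60%.
Inverse-response-rate weighting restores each class to its sampled count, so class totals weight by n_sampled:
  0–3 yr: 60 × 245 = 14,700
  4–13 yr: 160 × 50 = 8000
  14+ yr: 360 × 125 = 45,000
Adjusted estimate = 67,700 / 580 = 116.724 → $117.

$117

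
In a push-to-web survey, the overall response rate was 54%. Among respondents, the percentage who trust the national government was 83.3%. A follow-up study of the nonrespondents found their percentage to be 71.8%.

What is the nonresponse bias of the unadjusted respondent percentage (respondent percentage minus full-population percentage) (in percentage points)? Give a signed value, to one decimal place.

Nonresponse fraction = 1 − 0.54 = 0.46.
Bias = (nonresponse fraction) × (respondent percentage − nonrespondent percentage)
     = 0.46 × (83.3 − 71.8) = 0.46 × 11.5 = 5.29.

+5.3 percentage points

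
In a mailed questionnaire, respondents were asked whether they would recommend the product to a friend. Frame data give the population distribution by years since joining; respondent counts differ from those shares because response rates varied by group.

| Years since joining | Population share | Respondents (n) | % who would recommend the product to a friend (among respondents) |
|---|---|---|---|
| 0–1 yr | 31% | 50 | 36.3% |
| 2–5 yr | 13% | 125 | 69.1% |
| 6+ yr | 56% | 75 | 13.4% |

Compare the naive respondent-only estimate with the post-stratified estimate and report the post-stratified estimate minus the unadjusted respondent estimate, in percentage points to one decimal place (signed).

Naive respondent-only estimate (weights = respondent counts):
  (50/250)×36.3 + (125/250)×69.1 + (75/250)×13.4 = 45.83%
Post-stratified estimate weights by population shares:
  0.31×36.3 + 0.13×69.1 + 0.56×13.4 = 27.74%
Difference = 27.74 − 45.83 = -18.09 pp.

-18.1 percentage points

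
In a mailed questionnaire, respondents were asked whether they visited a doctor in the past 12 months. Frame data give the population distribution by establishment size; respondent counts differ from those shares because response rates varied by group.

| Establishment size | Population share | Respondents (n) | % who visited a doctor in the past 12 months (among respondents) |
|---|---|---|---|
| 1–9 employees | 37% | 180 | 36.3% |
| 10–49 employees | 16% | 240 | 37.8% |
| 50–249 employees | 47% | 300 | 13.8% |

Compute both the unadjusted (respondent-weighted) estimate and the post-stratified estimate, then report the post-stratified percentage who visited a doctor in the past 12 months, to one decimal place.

26.0%

Naive respondent-only estimate (weights = respondent counts):
  (180/720)×36.3 + (240/720)×37.8 + (300/720)×13.8 = 27.425%
Reweighting by population establishment size shares:
  0.37×36.3 + 0.16×37.8 + 0.47×13.8 = 25.965%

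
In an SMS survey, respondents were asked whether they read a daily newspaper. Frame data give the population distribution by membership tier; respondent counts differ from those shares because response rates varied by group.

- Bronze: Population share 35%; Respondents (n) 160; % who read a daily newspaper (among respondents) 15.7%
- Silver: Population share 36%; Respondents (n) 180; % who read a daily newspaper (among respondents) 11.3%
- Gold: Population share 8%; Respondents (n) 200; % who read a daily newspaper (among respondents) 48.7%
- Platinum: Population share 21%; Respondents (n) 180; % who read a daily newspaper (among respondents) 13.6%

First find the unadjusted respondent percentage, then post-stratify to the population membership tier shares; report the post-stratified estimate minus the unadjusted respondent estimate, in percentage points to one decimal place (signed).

-6.9 percentage points

Without adjustment, the pooled respondent share is:
  (160/720)×15.7 + (180/720)×11.3 + (200/720)×48.7 + (180/720)×13.6 = 23.2417%
Reweighting by population membership tier shares:
  0.35×15.7 + 0.36×11.3 + 0.08×48.7 + 0.21×13.6 = 16.315%
Difference = 16.315 − 23.2417 = -6.9267 pp.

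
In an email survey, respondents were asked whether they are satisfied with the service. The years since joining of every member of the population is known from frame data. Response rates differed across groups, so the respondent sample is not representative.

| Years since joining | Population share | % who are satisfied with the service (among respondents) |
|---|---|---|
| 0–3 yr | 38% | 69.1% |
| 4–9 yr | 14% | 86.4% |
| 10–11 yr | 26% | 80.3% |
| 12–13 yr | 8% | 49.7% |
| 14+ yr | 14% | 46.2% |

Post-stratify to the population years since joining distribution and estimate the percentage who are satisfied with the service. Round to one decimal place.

69.7%

Post-stratification weights by population share, not respondent share:
  0–3 yr: 0.38 × 69.1 = 26.258
  4–9 yr: 0.14 × 86.4 = 12.096
  10–11 yr: 0.26 × 80.3 = 20.878
  12–13 yr: 0.08 × 49.7 = 3.976
  14+ yr: 0.14 × 46.2 = 6.468
Post-stratified estimate = 69.676 → 69.7%.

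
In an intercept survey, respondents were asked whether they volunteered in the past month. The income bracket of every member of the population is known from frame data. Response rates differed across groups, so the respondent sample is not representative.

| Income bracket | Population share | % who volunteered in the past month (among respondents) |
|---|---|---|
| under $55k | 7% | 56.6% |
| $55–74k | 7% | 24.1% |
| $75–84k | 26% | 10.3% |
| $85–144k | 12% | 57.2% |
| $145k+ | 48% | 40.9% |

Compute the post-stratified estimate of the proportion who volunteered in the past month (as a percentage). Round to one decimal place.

34.8%

Each cell contributes population-share × respondent value:
  under $55k: 0.07 × 56.6 = 3.962
  $55–74k: 0.07 × 24.1 = 1.687
  $75–84k: 0.26 × 10.3 = 2.678
  $85–144k: 0.12 × 57.2 = 6.864
  $145k+: 0.48 × 40.9 = 19.632
Post-stratified estimate = 34.823 → 34.8%.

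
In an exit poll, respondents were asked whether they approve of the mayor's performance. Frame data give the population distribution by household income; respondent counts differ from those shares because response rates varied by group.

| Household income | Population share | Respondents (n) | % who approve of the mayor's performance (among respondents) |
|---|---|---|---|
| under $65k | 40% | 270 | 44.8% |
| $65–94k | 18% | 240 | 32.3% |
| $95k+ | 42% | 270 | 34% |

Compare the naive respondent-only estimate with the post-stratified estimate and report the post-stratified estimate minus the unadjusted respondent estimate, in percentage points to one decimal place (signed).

+0.8 percentage points

Without adjustment, the pooled respondent share is:
  (270/780)×44.8 + (240/780)×32.3 + (270/780)×34 = 37.2154%
Post-stratified estimate weights by population shares:
  0.4×44.8 + 0.18×32.3 + 0.42×34 = 38.014%
Difference = 38.014 − 37.2154 = 0.7986 pp.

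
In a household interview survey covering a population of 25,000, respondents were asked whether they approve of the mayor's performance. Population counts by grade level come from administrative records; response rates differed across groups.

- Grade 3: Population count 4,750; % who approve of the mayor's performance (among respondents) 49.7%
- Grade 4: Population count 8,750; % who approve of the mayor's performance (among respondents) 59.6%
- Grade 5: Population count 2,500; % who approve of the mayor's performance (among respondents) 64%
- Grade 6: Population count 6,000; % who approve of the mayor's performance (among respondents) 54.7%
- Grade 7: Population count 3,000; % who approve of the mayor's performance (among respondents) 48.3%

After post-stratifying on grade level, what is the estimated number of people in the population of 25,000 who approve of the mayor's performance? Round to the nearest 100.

13,900

Estimated count per cell = population count × respondent percentage:
  Grade 3: 4,750 × 49.7% = 2360.75
  Grade 4: 8,750 × 59.6% = 5215
  Grade 5: 2,500 × 64% = 1600
  Grade 6: 6,000 × 54.7% = 3282
  Grade 7: 3,000 × 48.3% = 1449
Estimated total = 13906.8 → 13,900.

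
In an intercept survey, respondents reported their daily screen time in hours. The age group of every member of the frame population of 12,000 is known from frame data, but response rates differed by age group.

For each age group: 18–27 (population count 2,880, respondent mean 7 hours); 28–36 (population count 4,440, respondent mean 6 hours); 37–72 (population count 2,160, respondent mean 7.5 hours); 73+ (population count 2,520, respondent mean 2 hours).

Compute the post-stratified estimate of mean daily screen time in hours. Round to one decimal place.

Post-stratification weights by population share, not respondent share:
  18–27: (2,880/12,000) × 7 = 1.68
  28–36: (4,440/12,000) × 6 = 2.22
  37–72: (2,160/12,000) × 7.5 = 1.35
  73+: (2,520/12,000) × 2 = 0.42
Post-stratified estimate = 5.67 → 5.7.

5.7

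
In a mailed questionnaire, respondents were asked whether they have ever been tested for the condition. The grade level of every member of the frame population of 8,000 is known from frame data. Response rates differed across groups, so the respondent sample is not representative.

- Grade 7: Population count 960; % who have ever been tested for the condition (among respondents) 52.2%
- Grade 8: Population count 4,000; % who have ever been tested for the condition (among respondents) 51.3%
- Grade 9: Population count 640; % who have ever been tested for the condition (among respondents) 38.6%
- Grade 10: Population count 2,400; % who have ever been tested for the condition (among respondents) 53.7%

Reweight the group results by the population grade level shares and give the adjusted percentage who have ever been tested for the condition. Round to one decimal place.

Reweight to the known grade level distribution:
  Grade 7: (960/8,000) × 52.2 = 6.264
  Grade 8: (4,000/8,000) × 51.3 = 25.65
  Grade 9: (640/8,000) × 38.6 = 3.088
  Grade 10: (2,400/8,000) × 53.7 = 16.11
Post-stratified estimate = 51.112 → 51.1%.

51.1%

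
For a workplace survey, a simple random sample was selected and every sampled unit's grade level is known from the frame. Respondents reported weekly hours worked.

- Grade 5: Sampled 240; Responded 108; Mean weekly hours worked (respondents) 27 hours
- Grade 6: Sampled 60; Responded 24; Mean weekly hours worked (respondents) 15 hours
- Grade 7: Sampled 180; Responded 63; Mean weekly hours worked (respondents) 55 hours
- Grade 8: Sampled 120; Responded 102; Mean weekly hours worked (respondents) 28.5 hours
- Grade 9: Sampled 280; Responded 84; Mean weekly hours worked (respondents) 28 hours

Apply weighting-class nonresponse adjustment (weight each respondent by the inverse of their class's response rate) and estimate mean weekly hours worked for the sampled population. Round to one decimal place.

Response rates by class: Grade 5 108/240 = 45%, Grade 6 24/60 = 40%, Grade 7 63/180 = 35%, Grade 8 102/120 = 85%, Grade 9 84/280 = 30%.
Inverse-response-rate weighting restores each class to its sampled count, so class totals weight by n_sampled:
  Grade 5: 240 × 27 = 6480
  Grade 6: 60 × 15 = 900
  Grade 7: 180 × 55 = 9900
  Grade 8: 120 × 28.5 = 3420
  Grade 9: 280 × 28 = 7840
Adjusted estimate = 28,540 / 880 = 32.4318 → 32.4.

32.4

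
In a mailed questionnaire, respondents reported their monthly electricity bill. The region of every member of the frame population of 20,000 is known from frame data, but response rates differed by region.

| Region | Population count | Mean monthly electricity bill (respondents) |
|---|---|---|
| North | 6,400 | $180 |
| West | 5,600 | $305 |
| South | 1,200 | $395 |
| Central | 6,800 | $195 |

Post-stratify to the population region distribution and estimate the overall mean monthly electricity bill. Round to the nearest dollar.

Post-stratification weights by population share, not respondent share:
  North: (6,400/20,000) × 180 = 57.6
  West: (5,600/20,000) × 305 = 85.4
  South: (1,200/20,000) × 395 = 23.7
  Central: (6,800/20,000) × 195 = 66.3
Post-stratified estimate = 233 → $233.

$233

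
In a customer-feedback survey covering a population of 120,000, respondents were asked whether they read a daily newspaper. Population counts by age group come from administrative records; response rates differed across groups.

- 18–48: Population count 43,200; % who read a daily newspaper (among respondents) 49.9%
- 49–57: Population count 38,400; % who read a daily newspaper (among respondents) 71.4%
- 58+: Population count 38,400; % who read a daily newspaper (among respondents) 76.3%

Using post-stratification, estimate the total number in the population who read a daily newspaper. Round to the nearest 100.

78,300

Each cell contributes its population count × the respondent rate:
  18–48: 43,200 × 49.9% = 21556.8
  49–57: 38,400 × 71.4% = 27417.6
  58+: 38,400 × 76.3% = 29299.2
Estimated total = 78273.6 → 78,300.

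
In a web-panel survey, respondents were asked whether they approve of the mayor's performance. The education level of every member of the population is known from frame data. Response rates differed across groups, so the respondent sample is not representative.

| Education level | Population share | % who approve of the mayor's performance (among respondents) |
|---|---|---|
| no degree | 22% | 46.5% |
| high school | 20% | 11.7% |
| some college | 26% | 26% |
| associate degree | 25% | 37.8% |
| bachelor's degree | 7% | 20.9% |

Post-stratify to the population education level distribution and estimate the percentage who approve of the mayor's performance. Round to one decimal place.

30.2%

Post-stratification weights by population share, not respondent share:
  no degree: 0.22 × 46.5 = 10.23
  high school: 0.2 × 11.7 = 2.34
  some college: 0.26 × 26 = 6.76
  associate degree: 0.25 × 37.8 = 9.45
  bachelor's degree: 0.07 × 20.9 = 1.463
Post-stratified estimate = 30.243 → 30.2%.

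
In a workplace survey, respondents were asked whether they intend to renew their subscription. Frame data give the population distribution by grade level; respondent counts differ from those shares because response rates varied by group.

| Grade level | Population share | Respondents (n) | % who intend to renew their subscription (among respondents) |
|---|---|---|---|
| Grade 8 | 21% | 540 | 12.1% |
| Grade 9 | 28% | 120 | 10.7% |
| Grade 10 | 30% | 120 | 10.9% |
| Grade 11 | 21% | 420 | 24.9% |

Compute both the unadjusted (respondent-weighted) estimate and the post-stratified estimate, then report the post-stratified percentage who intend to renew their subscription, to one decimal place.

Without adjustment, the pooled respondent share is:
  (540/1200)×12.1 + (120/1200)×10.7 + (120/1200)×10.9 + (420/1200)×24.9 = 16.32%
Reweighting by population grade level shares:
  0.21×12.1 + 0.28×10.7 + 0.3×10.9 + 0.21×24.9 = 14.036%

14.0%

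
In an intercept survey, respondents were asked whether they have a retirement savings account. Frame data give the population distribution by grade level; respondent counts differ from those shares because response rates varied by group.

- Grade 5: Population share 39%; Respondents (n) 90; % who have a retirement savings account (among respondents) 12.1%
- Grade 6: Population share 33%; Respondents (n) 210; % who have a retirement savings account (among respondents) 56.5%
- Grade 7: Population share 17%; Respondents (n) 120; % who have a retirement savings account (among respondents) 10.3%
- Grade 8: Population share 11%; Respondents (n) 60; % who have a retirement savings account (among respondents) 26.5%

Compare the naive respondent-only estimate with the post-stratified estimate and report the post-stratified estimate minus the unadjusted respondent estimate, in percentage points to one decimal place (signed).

-4.8 percentage points

Unadjusted (pooled respondent) estimate weights by respondent counts:
  (90/480)×12.1 + (210/480)×56.5 + (120/480)×10.3 + (60/480)×26.5 = 32.875%
Post-stratifying to population shares instead:
  0.39×12.1 + 0.33×56.5 + 0.17×10.3 + 0.11×26.5 = 28.03%
Difference = 28.03 − 32.875 = -4.845 pp.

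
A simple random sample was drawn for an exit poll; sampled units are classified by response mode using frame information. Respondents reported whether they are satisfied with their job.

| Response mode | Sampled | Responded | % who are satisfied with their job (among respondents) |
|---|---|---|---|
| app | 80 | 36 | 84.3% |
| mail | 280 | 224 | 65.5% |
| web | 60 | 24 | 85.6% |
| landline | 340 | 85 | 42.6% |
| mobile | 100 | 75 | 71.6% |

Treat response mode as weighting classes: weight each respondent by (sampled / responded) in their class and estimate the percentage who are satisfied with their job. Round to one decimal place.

60.3%

Class response rates: app 36/80 = 45%, mail 224/280 = 80%, web 24/60 = 40%, landline 85/340 = 25%, mobile 75/100 = 75%.
With weight = n_sampled/n_responded per class, the weighted class total is n_sampled:
  app: 80 × 84.3 = 6744
  mail: 280 × 65.5 = 18,340
  web: 60 × 85.6 = 5136
  landline: 340 × 42.6 = 14,484
  mobile: 100 × 71.6 = 7160
Adjusted estimate = 51,864 / 860 = 60.307 → 60.3%.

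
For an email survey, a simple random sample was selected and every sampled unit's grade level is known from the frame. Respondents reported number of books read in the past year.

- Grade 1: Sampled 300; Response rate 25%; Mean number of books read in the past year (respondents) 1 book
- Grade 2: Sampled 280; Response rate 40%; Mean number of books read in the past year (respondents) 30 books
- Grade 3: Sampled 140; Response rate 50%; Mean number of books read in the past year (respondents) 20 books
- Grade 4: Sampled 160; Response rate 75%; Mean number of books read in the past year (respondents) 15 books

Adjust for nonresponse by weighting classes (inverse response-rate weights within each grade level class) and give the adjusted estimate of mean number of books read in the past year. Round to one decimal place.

Inverse-response-rate weighting restores each class to its sampled count, so class totals weight by n_sampled:
  Grade 1: 300 × 1 = 300
  Grade 2: 280 × 30 = 8400
  Grade 3: 140 × 20 = 2800
  Grade 4: 160 × 15 = 2400
Adjusted estimate = 13,900 / 880 = 15.7955 → 15.8.

15.8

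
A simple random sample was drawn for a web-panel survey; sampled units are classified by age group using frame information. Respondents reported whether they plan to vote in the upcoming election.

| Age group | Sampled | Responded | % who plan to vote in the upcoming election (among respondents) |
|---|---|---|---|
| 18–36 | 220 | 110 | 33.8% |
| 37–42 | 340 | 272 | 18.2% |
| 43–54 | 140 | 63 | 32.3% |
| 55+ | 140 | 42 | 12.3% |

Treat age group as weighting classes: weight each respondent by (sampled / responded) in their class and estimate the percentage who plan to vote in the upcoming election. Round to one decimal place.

23.7%

Response rates by class: 18–36 110/220 = 50%, 37–42 272/340 = 80%, 43–54 63/140 = 45%, 55+ 42/140 = 30%.
Weighting each respondent by the inverse class response rate inflates each class back to its sampled size, so the class weight is n_sampled:
  18–36: 220 × 33.8 = 7436
  37–42: 340 × 18.2 = 6188
  43–54: 140 × 32.3 = 4522
  55+: 140 × 12.3 = 1722
Adjusted estimate = 19,868 / 840 = 23.6524 → 23.7%.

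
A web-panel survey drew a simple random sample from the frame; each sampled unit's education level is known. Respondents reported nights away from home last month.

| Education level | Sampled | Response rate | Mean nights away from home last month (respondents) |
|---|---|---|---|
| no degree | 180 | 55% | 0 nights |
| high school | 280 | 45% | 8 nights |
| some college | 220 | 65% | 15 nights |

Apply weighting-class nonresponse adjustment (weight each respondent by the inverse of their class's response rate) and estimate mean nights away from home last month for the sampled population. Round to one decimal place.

8.1

With weight = n_sampled/n_responded per class, the weighted class total is n_sampled:
  no degree: 180 × 0 = 0
  high school: 280 × 8 = 2240
  some college: 220 × 15 = 3300
Adjusted estimate = 5540 / 680 = 8.14706 → 8.1.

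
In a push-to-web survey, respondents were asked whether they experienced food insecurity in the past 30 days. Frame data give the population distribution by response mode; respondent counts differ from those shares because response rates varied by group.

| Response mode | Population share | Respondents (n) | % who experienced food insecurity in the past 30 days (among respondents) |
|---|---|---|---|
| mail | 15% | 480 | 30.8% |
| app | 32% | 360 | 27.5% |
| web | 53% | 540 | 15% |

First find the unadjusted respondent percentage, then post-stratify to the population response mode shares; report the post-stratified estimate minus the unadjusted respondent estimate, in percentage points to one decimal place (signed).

-2.4 percentage points

Without adjustment, the pooled respondent share is:
  (480/1380)×30.8 + (360/1380)×27.5 + (540/1380)×15 = 23.7565%
Post-stratifying to population shares instead:
  0.15×30.8 + 0.32×27.5 + 0.53×15 = 21.37%
Difference = 21.37 − 23.7565 = -2.3865 pp.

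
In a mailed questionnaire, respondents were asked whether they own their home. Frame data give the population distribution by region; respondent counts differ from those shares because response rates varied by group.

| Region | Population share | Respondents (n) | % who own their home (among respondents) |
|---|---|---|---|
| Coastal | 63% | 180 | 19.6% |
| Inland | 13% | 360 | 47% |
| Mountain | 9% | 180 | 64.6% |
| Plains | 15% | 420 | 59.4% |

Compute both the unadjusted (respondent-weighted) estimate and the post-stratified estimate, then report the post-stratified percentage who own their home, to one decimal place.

Unadjusted (pooled respondent) estimate weights by respondent counts:
  (180/1140)×19.6 + (360/1140)×47 + (180/1140)×64.6 + (420/1140)×59.4 = 50.0211%
Post-stratifying to population shares instead:
  0.63×19.6 + 0.13×47 + 0.09×64.6 + 0.15×59.4 = 33.182%

33.2%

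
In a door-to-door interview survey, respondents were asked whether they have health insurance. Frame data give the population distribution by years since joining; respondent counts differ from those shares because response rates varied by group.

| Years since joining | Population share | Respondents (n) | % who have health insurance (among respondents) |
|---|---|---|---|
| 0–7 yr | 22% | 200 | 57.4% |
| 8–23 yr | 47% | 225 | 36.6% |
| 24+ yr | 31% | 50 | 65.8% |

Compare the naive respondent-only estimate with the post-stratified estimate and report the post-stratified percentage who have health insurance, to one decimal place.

50.2%

Naive respondent-only estimate (weights = respondent counts):
  (200/475)×57.4 + (225/475)×36.6 + (50/475)×65.8 = 48.4316%
Post-stratified estimate weights by population shares:
  0.22×57.4 + 0.47×36.6 + 0.31×65.8 = 50.228%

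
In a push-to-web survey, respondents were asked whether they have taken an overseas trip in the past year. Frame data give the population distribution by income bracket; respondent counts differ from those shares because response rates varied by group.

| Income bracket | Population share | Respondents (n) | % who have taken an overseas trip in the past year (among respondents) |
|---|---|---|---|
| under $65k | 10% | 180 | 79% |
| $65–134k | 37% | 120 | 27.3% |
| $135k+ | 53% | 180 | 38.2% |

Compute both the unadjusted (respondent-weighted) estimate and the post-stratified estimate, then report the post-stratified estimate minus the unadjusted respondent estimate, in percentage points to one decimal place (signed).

Without adjustment, the pooled respondent share is:
  (180/480)×79 + (120/480)×27.3 + (180/480)×38.2 = 50.775%
Post-stratifying to population shares instead:
  0.1×79 + 0.37×27.3 + 0.53×38.2 = 38.247%
Difference = 38.247 − 50.775 = -12.528 pp.

-12.5 percentage points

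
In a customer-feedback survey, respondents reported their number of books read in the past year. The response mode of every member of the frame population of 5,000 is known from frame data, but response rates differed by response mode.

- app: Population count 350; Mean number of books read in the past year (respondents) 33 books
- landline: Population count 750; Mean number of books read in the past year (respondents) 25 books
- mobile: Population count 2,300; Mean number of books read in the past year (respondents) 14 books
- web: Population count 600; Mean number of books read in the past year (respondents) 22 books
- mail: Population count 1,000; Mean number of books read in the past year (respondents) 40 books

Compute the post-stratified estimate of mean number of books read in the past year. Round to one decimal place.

23.1

Reweight to the known response mode distribution:
  app: (350/5,000) × 33 = 2.31
  landline: (750/5,000) × 25 = 3.75
  mobile: (2,300/5,000) × 14 = 6.44
  web: (600/5,000) × 22 = 2.64
  mail: (1,000/5,000) × 40 = 8
Post-stratified estimate = 23.14 → 23.1.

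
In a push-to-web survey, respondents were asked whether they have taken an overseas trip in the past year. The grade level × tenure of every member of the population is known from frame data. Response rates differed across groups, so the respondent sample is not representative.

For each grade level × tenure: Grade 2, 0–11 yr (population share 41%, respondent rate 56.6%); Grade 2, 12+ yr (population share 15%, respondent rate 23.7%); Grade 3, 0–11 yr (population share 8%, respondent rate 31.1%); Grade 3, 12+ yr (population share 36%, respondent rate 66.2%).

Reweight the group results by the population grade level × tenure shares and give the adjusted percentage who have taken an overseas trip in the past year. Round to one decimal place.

53.1%

Reweight to the known grade level × tenure distribution:
  Grade 2, 0–11 yr: 0.41 × 56.6 = 23.206
  Grade 2, 12+ yr: 0.15 × 23.7 = 3.555
  Grade 3, 0–11 yr: 0.08 × 31.1 = 2.488
  Grade 3, 12+ yr: 0.36 × 66.2 = 23.832
Post-stratified estimate = 53.081 → 53.1%.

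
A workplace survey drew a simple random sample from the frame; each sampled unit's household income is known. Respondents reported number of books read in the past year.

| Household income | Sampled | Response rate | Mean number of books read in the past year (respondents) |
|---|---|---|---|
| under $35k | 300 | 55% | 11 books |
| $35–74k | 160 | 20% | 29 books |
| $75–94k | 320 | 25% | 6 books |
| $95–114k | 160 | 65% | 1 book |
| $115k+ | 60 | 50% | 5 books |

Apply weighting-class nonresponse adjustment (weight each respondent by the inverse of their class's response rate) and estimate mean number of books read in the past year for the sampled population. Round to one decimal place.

Inverse-response-rate weighting restores each class to its sampled count, so class totals weight by n_sampled:
  under $35k: 300 × 11 = 3300
  $35–74k: 160 × 29 = 4640
  $75–94k: 320 × 6 = 1920
  $95–114k: 160 × 1 = 160
  $115k+: 60 × 5 = 300
Adjusted estimate = 10,320 / 1,000 = 10.32 → 10.3.

10.3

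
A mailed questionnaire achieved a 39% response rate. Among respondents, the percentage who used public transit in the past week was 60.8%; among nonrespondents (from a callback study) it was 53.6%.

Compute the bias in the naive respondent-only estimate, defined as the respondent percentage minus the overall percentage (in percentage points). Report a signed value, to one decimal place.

Nonresponse fraction = 1 − 0.39 = 0.61.
Bias = (nonresponse fraction) × (respondent percentage − nonrespondent percentage)
     = 0.61 × (60.8 − 53.6) = 0.61 × 7.2 = 4.392.

+4.4 percentage points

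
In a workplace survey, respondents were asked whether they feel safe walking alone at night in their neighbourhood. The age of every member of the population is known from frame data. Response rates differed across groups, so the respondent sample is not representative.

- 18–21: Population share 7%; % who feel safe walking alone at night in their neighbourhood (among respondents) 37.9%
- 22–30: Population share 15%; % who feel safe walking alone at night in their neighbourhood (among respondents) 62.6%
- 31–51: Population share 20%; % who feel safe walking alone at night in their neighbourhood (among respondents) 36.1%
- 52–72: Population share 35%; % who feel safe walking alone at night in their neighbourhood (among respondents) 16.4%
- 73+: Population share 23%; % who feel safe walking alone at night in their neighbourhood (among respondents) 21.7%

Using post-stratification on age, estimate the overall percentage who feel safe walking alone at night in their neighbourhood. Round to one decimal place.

30.0%

Each cell contributes population-share × respondent value:
  18–21: 0.07 × 37.9 = 2.653
  22–30: 0.15 × 62.6 = 9.39
  31–51: 0.2 × 36.1 = 7.22
  52–72: 0.35 × 16.4 = 5.74
  73+: 0.23 × 21.7 = 4.991
Post-stratified estimate = 29.994 → 30.0%.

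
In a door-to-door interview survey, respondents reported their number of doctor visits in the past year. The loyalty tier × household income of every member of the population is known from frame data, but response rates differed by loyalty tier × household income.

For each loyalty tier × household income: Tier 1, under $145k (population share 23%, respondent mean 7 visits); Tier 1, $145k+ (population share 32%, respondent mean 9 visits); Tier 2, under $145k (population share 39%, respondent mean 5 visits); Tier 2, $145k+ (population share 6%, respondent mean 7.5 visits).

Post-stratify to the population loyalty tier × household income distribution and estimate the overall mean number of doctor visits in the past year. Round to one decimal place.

6.9

Post-stratification weights by population share, not respondent share:
  Tier 1, under $145k: 0.23 × 7 = 1.61
  Tier 1, $145k+: 0.32 × 9 = 2.88
  Tier 2, under $145k: 0.39 × 5 = 1.95
  Tier 2, $145k+: 0.06 × 7.5 = 0.45
Post-stratified estimate = 6.89 → 6.9.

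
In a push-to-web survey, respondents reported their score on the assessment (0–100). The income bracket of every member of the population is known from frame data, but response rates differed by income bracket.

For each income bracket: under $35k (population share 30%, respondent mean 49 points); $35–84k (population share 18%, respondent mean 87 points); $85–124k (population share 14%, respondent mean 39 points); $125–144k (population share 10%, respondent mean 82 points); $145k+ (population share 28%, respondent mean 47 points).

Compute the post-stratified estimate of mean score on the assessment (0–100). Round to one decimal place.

Weight each group's respondent value by its population share:
  under $35k: 0.3 × 49 = 14.7
  $35–84k: 0.18 × 87 = 15.66
  $85–124k: 0.14 × 39 = 5.46
  $125–144k: 0.1 × 82 = 8.2
  $145k+: 0.28 × 47 = 13.16
Post-stratified estimate = 57.18 → 57.2.

57.2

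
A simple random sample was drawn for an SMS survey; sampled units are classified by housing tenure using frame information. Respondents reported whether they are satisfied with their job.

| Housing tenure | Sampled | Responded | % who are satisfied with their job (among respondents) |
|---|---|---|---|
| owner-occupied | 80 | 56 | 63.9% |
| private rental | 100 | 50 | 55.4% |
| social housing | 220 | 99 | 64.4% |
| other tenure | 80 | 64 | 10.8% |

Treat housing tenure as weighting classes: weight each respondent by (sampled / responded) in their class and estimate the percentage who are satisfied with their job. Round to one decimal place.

53.5%

Response rates by class: owner-occupied 56/80 = 70%, private rental 50/100 = 50%, social housing 99/220 = 45%, other tenure 64/80 = 80%.
Weighting each respondent by the inverse class response rate inflates each class back to its sampled size, so the class weight is n_sampled:
  owner-occupied: 80 × 63.9 = 5112
  private rental: 100 × 55.4 = 5540
  social housing: 220 × 64.4 = 14168
  other tenure: 80 × 10.8 = 864
Adjusted estimate = 25,684 / 480 = 53.5083 → 53.5%.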